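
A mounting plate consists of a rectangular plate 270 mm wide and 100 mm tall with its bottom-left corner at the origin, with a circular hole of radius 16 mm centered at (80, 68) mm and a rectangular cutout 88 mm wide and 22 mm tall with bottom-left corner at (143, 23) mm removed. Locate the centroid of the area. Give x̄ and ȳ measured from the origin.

x̄ = 132.67 mm, ȳ = 50.68 mm

plate: A = 270 × 100 = 27000.00, centroid at (135.00, 50.00).
hole 1: A = −π·16² = -804.25, centroid at (80.00, 68.00).
hole 2: A = −(88 × 22) = -1936.00, centroid at (187.00, 34.00).
ΣA = 24259.75 mm²
ΣAx̄ = (27000.00)(135.00) + (-804.25)(80.00) + (-1936.00)(187.00) = 3218628.18 mm³
ΣAȳ = (27000.00)(50.00) + (-804.25)(68.00) + (-1936.00)(34.00) = 1229487.16 mm³
x̄ = 3218628.18 / 24259.75 = 132.67 mm
ȳ = 1229487.16 / 24259.75 = 50.68 mm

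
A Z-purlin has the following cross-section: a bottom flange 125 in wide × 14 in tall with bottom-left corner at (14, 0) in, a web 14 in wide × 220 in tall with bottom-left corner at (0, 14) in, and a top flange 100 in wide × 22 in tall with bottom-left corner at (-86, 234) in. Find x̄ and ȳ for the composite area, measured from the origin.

x̄ = 10.84 in, ȳ = 132.74 in

Part | A | x̄ᵢ | ȳᵢ | A·x̄ᵢ | A·ȳᵢ
bottom flange | 1750.00 | 76.50 | 7.00 | 133875.00 | 12250.00
web | 3080.00 | 7.00 | 124.00 | 21560.00 | 381920.00
top flange | 2200.00 | -36.00 | 245.00 | -79200.00 | 539000.00
Σ | 7030.00 |  |  | 76235.00 | 933170.00
x̄ = 76235.00 / 7030.00 = 10.84 in
ȳ = 933170.00 / 7030.00 = 132.74 in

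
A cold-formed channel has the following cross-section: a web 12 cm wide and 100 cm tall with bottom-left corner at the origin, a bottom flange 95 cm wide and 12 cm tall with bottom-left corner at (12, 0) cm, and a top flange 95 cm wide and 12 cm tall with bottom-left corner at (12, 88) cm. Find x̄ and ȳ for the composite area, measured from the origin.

x̄ = 41.05 cm, ȳ = 50.00 cm

web: A = 12 × 100 = 1200.00, centroid at (6.00, 50.00).
bottom flange: A = 95 × 12 = 1140.00, centroid at (59.50, 6.00).
top flange: A = 95 × 12 = 1140.00, centroid at (59.50, 94.00).
ΣA = 3480.00 cm²
ΣAx̄ = (1200.00)(6.00) + (1140.00)(59.50) + (1140.00)(59.50) = 142860.00 cm³
ΣAȳ = (1200.00)(50.00) + (1140.00)(6.00) + (1140.00)(94.00) = 174000.00 cm³
x̄ = 142860.00 / 3480.00 = 41.05 cm
ȳ = 174000.00 / 3480.00 = 50.00 cm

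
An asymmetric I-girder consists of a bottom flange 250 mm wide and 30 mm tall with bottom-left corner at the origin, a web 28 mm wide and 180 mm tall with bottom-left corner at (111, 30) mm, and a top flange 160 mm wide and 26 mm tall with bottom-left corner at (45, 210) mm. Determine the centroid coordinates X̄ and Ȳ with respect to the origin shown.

X̄ = 125.00 mm, Ȳ = 98.50 mm

bottom flange: A = 250 × 30 = 7500.00, centroid at (125.00, 15.00).
web: A = 28 × 180 = 5040.00, centroid at (125.00, 120.00).
top flange: A = 160 × 26 = 4160.00, centroid at (125.00, 223.00).
ΣA = 16700.00 mm², ΣAX̄ = 2087500.00 mm³, ΣAȲ = 1644980.00 mm³.
X̄ = 2087500.00/16700.00 = 125.00 mm; Ȳ = 1644980.00/16700.00 = 98.50 mm.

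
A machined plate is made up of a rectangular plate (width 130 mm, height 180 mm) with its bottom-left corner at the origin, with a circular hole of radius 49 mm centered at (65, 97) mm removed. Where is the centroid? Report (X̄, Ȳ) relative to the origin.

X̄ = 65.00 mm, Ȳ = 86.67 mm

plate: A = 130 × 180 = 23400.00, centroid at (65.00, 90.00).
hole: A = −π·49² = -7542.96, centroid at (65.00, 97.00).
ΣA = 15857.04 mm²
ΣAX̄ = (23400.00)(65.00) + (-7542.96)(65.00) = 1030707.34 mm³
ΣAȲ = (23400.00)(90.00) + (-7542.96)(97.00) = 1374332.50 mm³
X̄ = 1030707.34 / 15857.04 = 65.00 mm
Ȳ = 1374332.50 / 15857.04 = 86.67 mm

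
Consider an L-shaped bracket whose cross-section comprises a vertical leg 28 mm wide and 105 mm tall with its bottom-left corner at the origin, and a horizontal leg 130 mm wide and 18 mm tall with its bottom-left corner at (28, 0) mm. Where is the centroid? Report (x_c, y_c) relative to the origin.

x_c = 49.01 mm, y_c = 33.22 mm

vertical leg: A = 28 × 105 = 2940.00, centroid at (14.00, 52.50).
horizontal leg: A = 130 × 18 = 2340.00, centroid at (93.00, 9.00).
ΣA = 5280.00 mm²
ΣAx_c = (2940.00)(14.00) + (2340.00)(93.00) = 258780.00 mm³
ΣAy_c = (2940.00)(52.50) + (2340.00)(9.00) = 175410.00 mm³
x_c = 258780.00 / 5280.00 = 49.01 mm
y_c = 175410.00 / 5280.00 = 33.22 mm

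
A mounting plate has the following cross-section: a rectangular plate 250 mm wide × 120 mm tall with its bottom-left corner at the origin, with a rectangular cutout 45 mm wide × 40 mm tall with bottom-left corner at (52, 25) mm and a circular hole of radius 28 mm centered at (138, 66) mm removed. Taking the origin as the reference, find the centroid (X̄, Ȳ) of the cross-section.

X̄ = 127.29 mm, Ȳ = 60.47 mm

Part | A | x̄ᵢ | ȳᵢ | A·x̄ᵢ | A·ȳᵢ
plate | 30000.00 | 125.00 | 60.00 | 3750000.00 | 1800000.00
hole 1 | -1800.00 | 74.50 | 45.00 | -134100.00 | -81000.00
hole 2 | -2463.01 | 138.00 | 66.00 | -339895.19 | -162558.57
Σ | 25736.99 |  |  | 3276004.81 | 1556441.43
X̄ = 3276004.81 / 25736.99 = 127.29 mm
Ȳ = 1556441.43 / 25736.99 = 60.47 mm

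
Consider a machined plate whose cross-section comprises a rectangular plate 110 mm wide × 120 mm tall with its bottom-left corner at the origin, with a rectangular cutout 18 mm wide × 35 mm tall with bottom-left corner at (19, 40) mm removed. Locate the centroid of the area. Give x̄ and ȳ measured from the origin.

Part | A | x̄ᵢ | ȳᵢ | A·x̄ᵢ | A·ȳᵢ
plate | 13200.00 | 55.00 | 60.00 | 726000.00 | 792000.00
hole | -630.00 | 28.00 | 57.50 | -17640.00 | -36225.00
Σ | 12570.00 |  |  | 708360.00 | 755775.00
x̄ = 708360.00 / 12570.00 = 56.35 mm
ȳ = 755775.00 / 12570.00 = 60.13 mm

x̄ = 56.35 mm, ȳ = 60.13 mm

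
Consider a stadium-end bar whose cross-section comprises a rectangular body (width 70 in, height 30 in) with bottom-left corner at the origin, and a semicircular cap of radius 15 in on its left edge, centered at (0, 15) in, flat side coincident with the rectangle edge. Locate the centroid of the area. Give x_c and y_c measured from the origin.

Part | A | x̄ᵢ | ȳᵢ | A·x̄ᵢ | A·ȳᵢ
rectangular body | 2100.00 | 35.00 | 15.00 | 73500.00 | 31500.00
semicircular end | 353.43 | -6.37 | 15.00 | -2250.00 | 5301.44
Σ | 2453.43 |  |  | 71250.00 | 36801.44
x_c = 71250.00 / 2453.43 = 29.04 in
y_c = 36801.44 / 2453.43 = 15.00 in

x_c = 29.04 in, y_c = 15.00 in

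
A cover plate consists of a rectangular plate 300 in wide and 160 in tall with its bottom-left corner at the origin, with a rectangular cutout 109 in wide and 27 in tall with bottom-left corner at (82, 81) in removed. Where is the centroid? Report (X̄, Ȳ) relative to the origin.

X̄ = 150.88 in, Ȳ = 79.05 in

Part | A | x̄ᵢ | ȳᵢ | A·x̄ᵢ | A·ȳᵢ
plate | 48000.00 | 150.00 | 80.00 | 7200000.00 | 3840000.00
hole | -2943.00 | 136.50 | 94.50 | -401719.50 | -278113.50
Σ | 45057.00 |  |  | 6798280.50 | 3561886.50
X̄ = 6798280.50 / 45057.00 = 150.88 in
Ȳ = 3561886.50 / 45057.00 = 79.05 in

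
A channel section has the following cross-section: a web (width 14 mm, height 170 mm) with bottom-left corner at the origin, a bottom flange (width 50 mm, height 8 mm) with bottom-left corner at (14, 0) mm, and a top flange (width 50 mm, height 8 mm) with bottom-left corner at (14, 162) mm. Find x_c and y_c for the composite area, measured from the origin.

web: A = 14 × 170 = 2380.00, centroid at (7.00, 85.00).
bottom flange: A = 50 × 8 = 400.00, centroid at (39.00, 4.00).
top flange: A = 50 × 8 = 400.00, centroid at (39.00, 166.00).
ΣA = 3180.00 mm², ΣAx_c = 47860.00 mm³, ΣAy_c = 270300.00 mm³.
x_c = 47860.00/3180.00 = 15.05 mm; y_c = 270300.00/3180.00 = 85.00 mm.

x_c = 15.05 mm, y_c = 85.00 mm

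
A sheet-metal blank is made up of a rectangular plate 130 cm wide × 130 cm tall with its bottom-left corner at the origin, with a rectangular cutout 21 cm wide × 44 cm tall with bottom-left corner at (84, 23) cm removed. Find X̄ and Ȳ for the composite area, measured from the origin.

X̄ = 63.29 cm, Ȳ = 66.16 cm

Part | A | x̄ᵢ | ȳᵢ | A·x̄ᵢ | A·ȳᵢ
plate | 16900.00 | 65.00 | 65.00 | 1098500.00 | 1098500.00
hole | -924.00 | 94.50 | 45.00 | -87318.00 | -41580.00
Σ | 15976.00 |  |  | 1011182.00 | 1056920.00
X̄ = 1011182.00 / 15976.00 = 63.29 cm
Ȳ = 1056920.00 / 15976.00 = 66.16 cm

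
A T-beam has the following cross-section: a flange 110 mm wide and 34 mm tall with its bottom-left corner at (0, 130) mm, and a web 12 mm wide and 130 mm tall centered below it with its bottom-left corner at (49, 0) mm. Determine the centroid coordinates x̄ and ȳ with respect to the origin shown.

x̄ = 55.00 mm, ȳ = 122.86 mm

web: A = 12 × 130 = 1560.00, centroid at (55.00, 65.00).
flange: A = 110 × 34 = 3740.00, centroid at (55.00, 147.00).
ΣA = 5300.00 mm²
ΣAx̄ = (1560.00)(55.00) + (3740.00)(55.00) = 291500.00 mm³
ΣAȳ = (1560.00)(65.00) + (3740.00)(147.00) = 651180.00 mm³
x̄ = 291500.00 / 5300.00 = 55.00 mm
ȳ = 651180.00 / 5300.00 = 122.86 mm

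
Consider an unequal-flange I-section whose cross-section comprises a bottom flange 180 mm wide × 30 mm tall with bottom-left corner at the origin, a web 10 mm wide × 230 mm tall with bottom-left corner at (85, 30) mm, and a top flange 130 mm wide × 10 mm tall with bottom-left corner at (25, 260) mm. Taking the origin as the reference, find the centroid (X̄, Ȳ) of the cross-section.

X̄ = 90.00 mm, Ȳ = 84.33 mm

bottom flange: A = 180 × 30 = 5400.00, centroid at (90.00, 15.00).
web: A = 10 × 230 = 2300.00, centroid at (90.00, 145.00).
top flange: A = 130 × 10 = 1300.00, centroid at (90.00, 265.00).
ΣA = 9000.00 mm²
ΣAX̄ = (5400.00)(90.00) + (2300.00)(90.00) + (1300.00)(90.00) = 810000.00 mm³
ΣAȲ = (5400.00)(15.00) + (2300.00)(145.00) + (1300.00)(265.00) = 759000.00 mm³
X̄ = 810000.00 / 9000.00 = 90.00 mm
Ȳ = 759000.00 / 9000.00 = 84.33 mm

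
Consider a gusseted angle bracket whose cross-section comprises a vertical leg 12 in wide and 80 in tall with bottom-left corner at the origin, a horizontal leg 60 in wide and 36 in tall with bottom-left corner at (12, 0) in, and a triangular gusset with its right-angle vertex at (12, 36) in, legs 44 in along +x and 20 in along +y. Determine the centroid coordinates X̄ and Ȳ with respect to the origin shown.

Part | A | x̄ᵢ | ȳᵢ | A·x̄ᵢ | A·ȳᵢ
vertical leg | 960.00 | 6.00 | 40.00 | 5760.00 | 38400.00
horizontal leg | 2160.00 | 42.00 | 18.00 | 90720.00 | 38880.00
gusset | 440.00 | 26.67 | 42.67 | 11733.33 | 18773.33
Σ | 3560.00 |  |  | 108213.33 | 96053.33
X̄ = 108213.33 / 3560.00 = 30.40 in
Ȳ = 96053.33 / 3560.00 = 26.98 in

X̄ = 30.40 in, Ȳ = 26.98 in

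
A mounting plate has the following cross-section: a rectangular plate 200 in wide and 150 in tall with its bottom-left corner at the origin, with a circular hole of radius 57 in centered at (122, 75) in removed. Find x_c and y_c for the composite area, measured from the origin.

plate: A = 200 × 150 = 30000.00, centroid at (100.00, 75.00).
hole: A = −π·57² = -10207.03, centroid at (122.00, 75.00).
ΣA = 19792.97 in²
ΣAx_c = (30000.00)(100.00) + (-10207.03)(122.00) = 1754741.79 in³
ΣAy_c = (30000.00)(75.00) + (-10207.03)(75.00) = 1484472.41 in³
x_c = 1754741.79 / 19792.97 = 88.65 in
y_c = 1484472.41 / 19792.97 = 75.00 in

x_c = 88.65 in, y_c = 75.00 in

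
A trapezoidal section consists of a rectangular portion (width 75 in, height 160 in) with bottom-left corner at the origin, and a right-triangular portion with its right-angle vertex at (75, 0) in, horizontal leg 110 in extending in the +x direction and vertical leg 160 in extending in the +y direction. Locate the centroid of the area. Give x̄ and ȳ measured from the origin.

rectangular portion: A = 75 × 160 = 12000.00, centroid at (37.50, 80.00).
triangular portion: A = ½·110·160 = 8800.00, centroid at (111.67, 53.33).
ΣA = 20800.00 in², ΣAx̄ = 1432666.67 in³, ΣAȳ = 1429333.33 in³.
x̄ = 1432666.67/20800.00 = 68.88 in; ȳ = 1429333.33/20800.00 = 68.72 in.

x̄ = 68.88 in, ȳ = 68.72 in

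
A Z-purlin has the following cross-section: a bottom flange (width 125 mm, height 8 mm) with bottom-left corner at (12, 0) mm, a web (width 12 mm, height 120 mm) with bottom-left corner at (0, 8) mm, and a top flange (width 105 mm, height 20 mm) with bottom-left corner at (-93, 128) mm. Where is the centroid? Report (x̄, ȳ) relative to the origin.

x̄ = -0.42 mm, ȳ = 86.28 mm

bottom flange: A = 125 × 8 = 1000.00, centroid at (74.50, 4.00).
web: A = 12 × 120 = 1440.00, centroid at (6.00, 68.00).
top flange: A = 105 × 20 = 2100.00, centroid at (-40.50, 138.00).
ΣA = 4540.00 mm²
ΣAx̄ = (1000.00)(74.50) + (1440.00)(6.00) + (2100.00)(-40.50) = -1910.00 mm³
ΣAȳ = (1000.00)(4.00) + (1440.00)(68.00) + (2100.00)(138.00) = 391720.00 mm³
x̄ = -1910.00 / 4540.00 = -0.42 mm
ȳ = 391720.00 / 4540.00 = 86.28 mm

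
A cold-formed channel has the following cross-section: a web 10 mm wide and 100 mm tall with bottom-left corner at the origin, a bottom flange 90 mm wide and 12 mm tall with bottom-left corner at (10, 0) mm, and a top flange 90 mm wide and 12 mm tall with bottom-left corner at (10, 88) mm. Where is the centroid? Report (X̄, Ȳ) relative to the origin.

X̄ = 39.18 mm, Ȳ = 50.00 mm

web: A = 10 × 100 = 1000.00, centroid at (5.00, 50.00).
bottom flange: A = 90 × 12 = 1080.00, centroid at (55.00, 6.00).
top flange: A = 90 × 12 = 1080.00, centroid at (55.00, 94.00).
ΣA = 3160.00 mm², ΣAX̄ = 123800.00 mm³, ΣAȲ = 158000.00 mm³.
X̄ = 123800.00/3160.00 = 39.18 mm; Ȳ = 158000.00/3160.00 = 50.00 mm.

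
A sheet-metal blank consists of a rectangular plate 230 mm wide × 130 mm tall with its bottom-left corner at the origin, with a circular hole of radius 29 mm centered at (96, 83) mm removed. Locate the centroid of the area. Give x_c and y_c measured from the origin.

Part | A | x̄ᵢ | ȳᵢ | A·x̄ᵢ | A·ȳᵢ
plate | 29900.00 | 115.00 | 65.00 | 3438500.00 | 1943500.00
hole | -2642.08 | 96.00 | 83.00 | -253639.62 | -219292.59
Σ | 27257.92 |  |  | 3184860.38 | 1724207.41
x_c = 3184860.38 / 27257.92 = 116.84 mm
y_c = 1724207.41 / 27257.92 = 63.26 mm

x_c = 116.84 mm, y_c = 63.26 mm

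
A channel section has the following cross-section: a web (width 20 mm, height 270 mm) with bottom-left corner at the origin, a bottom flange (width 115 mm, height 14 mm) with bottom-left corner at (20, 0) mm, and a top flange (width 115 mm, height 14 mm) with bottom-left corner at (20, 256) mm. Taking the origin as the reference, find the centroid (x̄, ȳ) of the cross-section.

web: A = 20 × 270 = 5400.00, centroid at (10.00, 135.00).
bottom flange: A = 115 × 14 = 1610.00, centroid at (77.50, 7.00).
top flange: A = 115 × 14 = 1610.00, centroid at (77.50, 263.00).
ΣA = 8620.00 mm², ΣAx̄ = 303550.00 mm³, ΣAȳ = 1163700.00 mm³.
x̄ = 303550.00/8620.00 = 35.21 mm; ȳ = 1163700.00/8620.00 = 135.00 mm.

x̄ = 35.21 mm, ȳ = 135.00 mm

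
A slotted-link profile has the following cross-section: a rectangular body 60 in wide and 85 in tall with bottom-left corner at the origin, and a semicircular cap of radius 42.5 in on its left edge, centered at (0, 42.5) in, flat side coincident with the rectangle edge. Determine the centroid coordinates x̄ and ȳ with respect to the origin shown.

Part | A | x̄ᵢ | ȳᵢ | A·x̄ᵢ | A·ȳᵢ
rectangular body | 5100.00 | 30.00 | 42.50 | 153000.00 | 216750.00
semicircular end | 2837.25 | -18.04 | 42.50 | -51177.08 | 120583.16
Σ | 7937.25 |  |  | 101822.92 | 337333.16
x̄ = 101822.92 / 7937.25 = 12.83 in
ȳ = 337333.16 / 7937.25 = 42.50 in

x̄ = 12.83 in, ȳ = 42.50 in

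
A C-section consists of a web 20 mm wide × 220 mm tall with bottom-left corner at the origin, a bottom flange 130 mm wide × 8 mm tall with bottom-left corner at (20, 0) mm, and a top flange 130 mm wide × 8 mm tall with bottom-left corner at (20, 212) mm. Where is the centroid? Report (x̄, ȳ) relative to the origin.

web: A = 20 × 220 = 4400.00, centroid at (10.00, 110.00).
bottom flange: A = 130 × 8 = 1040.00, centroid at (85.00, 4.00).
top flange: A = 130 × 8 = 1040.00, centroid at (85.00, 216.00).
ΣA = 6480.00 mm²
ΣAx̄ = (4400.00)(10.00) + (1040.00)(85.00) + (1040.00)(85.00) = 220800.00 mm³
ΣAȳ = (4400.00)(110.00) + (1040.00)(4.00) + (1040.00)(216.00) = 712800.00 mm³
x̄ = 220800.00 / 6480.00 = 34.07 mm
ȳ = 712800.00 / 6480.00 = 110.00 mm

x̄ = 34.07 mm, ȳ = 110.00 mm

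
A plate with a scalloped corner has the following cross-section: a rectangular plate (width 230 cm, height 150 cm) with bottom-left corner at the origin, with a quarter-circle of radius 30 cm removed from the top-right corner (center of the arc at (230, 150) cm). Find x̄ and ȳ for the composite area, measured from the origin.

x̄ = 112.86 cm, ȳ = 73.70 cm

plate: A = 230 × 150 = 34500.00, centroid at (115.00, 75.00).
removed quarter-circle: A = −¼π·30² = -706.86, centroid at (217.27, 137.27).
ΣA = 33793.14 cm²
ΣAx̄ = (34500.00)(115.00) + (-706.86)(217.27) = 3813922.58 cm³
ΣAȳ = (34500.00)(75.00) + (-706.86)(137.27) = 2490471.25 cm³
x̄ = 3813922.58 / 33793.14 = 112.86 cm
ȳ = 2490471.25 / 33793.14 = 73.70 cm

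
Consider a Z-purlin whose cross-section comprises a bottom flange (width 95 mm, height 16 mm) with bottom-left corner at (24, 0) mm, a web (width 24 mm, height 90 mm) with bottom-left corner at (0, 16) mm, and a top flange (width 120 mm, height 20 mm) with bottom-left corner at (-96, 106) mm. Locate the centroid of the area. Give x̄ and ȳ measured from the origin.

x̄ = 7.93 mm, ȳ = 69.46 mm

Part | A | x̄ᵢ | ȳᵢ | A·x̄ᵢ | A·ȳᵢ
bottom flange | 1520.00 | 71.50 | 8.00 | 108680.00 | 12160.00
web | 2160.00 | 12.00 | 61.00 | 25920.00 | 131760.00
top flange | 2400.00 | -36.00 | 116.00 | -86400.00 | 278400.00
Σ | 6080.00 |  |  | 48200.00 | 422320.00
x̄ = 48200.00 / 6080.00 = 7.93 mm
ȳ = 422320.00 / 6080.00 = 69.46 mm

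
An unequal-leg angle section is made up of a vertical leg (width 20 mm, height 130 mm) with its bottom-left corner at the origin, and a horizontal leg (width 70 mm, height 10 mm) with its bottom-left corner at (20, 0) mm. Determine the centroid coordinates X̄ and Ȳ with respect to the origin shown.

Part | A | x̄ᵢ | ȳᵢ | A·x̄ᵢ | A·ȳᵢ
vertical leg | 2600.00 | 10.00 | 65.00 | 26000.00 | 169000.00
horizontal leg | 700.00 | 55.00 | 5.00 | 38500.00 | 3500.00
Σ | 3300.00 |  |  | 64500.00 | 172500.00
X̄ = 64500.00 / 3300.00 = 19.55 mm
Ȳ = 172500.00 / 3300.00 = 52.27 mm

X̄ = 19.55 mm, Ȳ = 52.27 mm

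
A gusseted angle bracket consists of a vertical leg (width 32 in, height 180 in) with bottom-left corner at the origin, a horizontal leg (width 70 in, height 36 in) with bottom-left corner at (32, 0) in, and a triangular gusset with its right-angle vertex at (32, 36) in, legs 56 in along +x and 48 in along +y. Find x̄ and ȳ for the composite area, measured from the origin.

Part | A | x̄ᵢ | ȳᵢ | A·x̄ᵢ | A·ȳᵢ
vertical leg | 5760.00 | 16.00 | 90.00 | 92160.00 | 518400.00
horizontal leg | 2520.00 | 67.00 | 18.00 | 168840.00 | 45360.00
gusset | 1344.00 | 50.67 | 52.00 | 68096.00 | 69888.00
Σ | 9624.00 |  |  | 329096.00 | 633648.00
x̄ = 329096.00 / 9624.00 = 34.20 in
ȳ = 633648.00 / 9624.00 = 65.84 in

x̄ = 34.20 in, ȳ = 65.84 in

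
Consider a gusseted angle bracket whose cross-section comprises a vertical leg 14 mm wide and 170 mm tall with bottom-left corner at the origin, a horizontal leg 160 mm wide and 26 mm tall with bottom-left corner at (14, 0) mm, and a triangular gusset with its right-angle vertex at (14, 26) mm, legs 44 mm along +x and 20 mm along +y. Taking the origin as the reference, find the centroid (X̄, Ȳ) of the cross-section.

X̄ = 60.22 mm, Ȳ = 38.79 mm

Part | A | x̄ᵢ | ȳᵢ | A·x̄ᵢ | A·ȳᵢ
vertical leg | 2380.00 | 7.00 | 85.00 | 16660.00 | 202300.00
horizontal leg | 4160.00 | 94.00 | 13.00 | 391040.00 | 54080.00
gusset | 440.00 | 28.67 | 32.67 | 12613.33 | 14373.33
Σ | 6980.00 |  |  | 420313.33 | 270753.33
X̄ = 420313.33 / 6980.00 = 60.22 mm
Ȳ = 270753.33 / 6980.00 = 38.79 mm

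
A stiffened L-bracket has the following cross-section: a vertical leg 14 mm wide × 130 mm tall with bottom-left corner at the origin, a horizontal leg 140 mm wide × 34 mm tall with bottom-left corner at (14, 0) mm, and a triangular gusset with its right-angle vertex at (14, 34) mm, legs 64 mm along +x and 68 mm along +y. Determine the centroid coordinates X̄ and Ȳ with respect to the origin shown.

Part | A | x̄ᵢ | ȳᵢ | A·x̄ᵢ | A·ȳᵢ
vertical leg | 1820.00 | 7.00 | 65.00 | 12740.00 | 118300.00
horizontal leg | 4760.00 | 84.00 | 17.00 | 399840.00 | 80920.00
gusset | 2176.00 | 35.33 | 56.67 | 76885.33 | 123306.67
Σ | 8756.00 |  |  | 489465.33 | 322526.67
X̄ = 489465.33 / 8756.00 = 55.90 mm
Ȳ = 322526.67 / 8756.00 = 36.83 mm

X̄ = 55.90 mm, Ȳ = 36.83 mm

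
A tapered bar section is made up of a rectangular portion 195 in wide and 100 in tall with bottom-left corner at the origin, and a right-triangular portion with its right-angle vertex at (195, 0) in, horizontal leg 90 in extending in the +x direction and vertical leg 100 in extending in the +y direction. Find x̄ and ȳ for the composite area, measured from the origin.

x̄ = 121.41 in, ȳ = 46.88 in

rectangular portion: A = 195 × 100 = 19500.00, centroid at (97.50, 50.00).
triangular portion: A = ½·90·100 = 4500.00, centroid at (225.00, 33.33).
ΣA = 24000.00 in², ΣAx̄ = 2913750.00 in³, ΣAȳ = 1125000.00 in³.
x̄ = 2913750.00/24000.00 = 121.41 in; ȳ = 1125000.00/24000.00 = 46.88 in.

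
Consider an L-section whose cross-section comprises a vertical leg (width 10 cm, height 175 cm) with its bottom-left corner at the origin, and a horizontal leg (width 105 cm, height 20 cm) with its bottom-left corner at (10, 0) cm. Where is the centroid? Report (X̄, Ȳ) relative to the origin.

X̄ = 36.36 cm, Ȳ = 45.23 cm

Part | A | x̄ᵢ | ȳᵢ | A·x̄ᵢ | A·ȳᵢ
vertical leg | 1750.00 | 5.00 | 87.50 | 8750.00 | 153125.00
horizontal leg | 2100.00 | 62.50 | 10.00 | 131250.00 | 21000.00
Σ | 3850.00 |  |  | 140000.00 | 174125.00
X̄ = 140000.00 / 3850.00 = 36.36 cm
Ȳ = 174125.00 / 3850.00 = 45.23 cm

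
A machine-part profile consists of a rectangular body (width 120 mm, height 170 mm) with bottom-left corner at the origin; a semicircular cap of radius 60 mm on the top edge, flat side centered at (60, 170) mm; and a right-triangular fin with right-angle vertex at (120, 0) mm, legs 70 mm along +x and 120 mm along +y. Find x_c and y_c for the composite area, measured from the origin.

x_c = 71.57 mm, y_c = 99.40 mm

rectangular body: A = 120 × 170 = 20400.00, centroid at (60.00, 85.00).
semicircular top: A = ½π·60² = 5654.87, centroid at (60.00, 195.46).
triangular fin: A = ½·70·120 = 4200.00, centroid at (143.33, 40.00).
ΣA = 30254.87 mm², ΣAx_c = 2165292.01 mm³, ΣAy_c = 3007327.35 mm³.
x_c = 2165292.01/30254.87 = 71.57 mm; y_c = 3007327.35/30254.87 = 99.40 mm.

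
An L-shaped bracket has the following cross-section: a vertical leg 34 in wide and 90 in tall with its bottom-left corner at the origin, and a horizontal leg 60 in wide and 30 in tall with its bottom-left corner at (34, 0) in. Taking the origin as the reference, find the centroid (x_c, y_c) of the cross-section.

x_c = 34.41 in, y_c = 33.89 in

Part | A | x̄ᵢ | ȳᵢ | A·x̄ᵢ | A·ȳᵢ
vertical leg | 3060.00 | 17.00 | 45.00 | 52020.00 | 137700.00
horizontal leg | 1800.00 | 64.00 | 15.00 | 115200.00 | 27000.00
Σ | 4860.00 |  |  | 167220.00 | 164700.00
x_c = 167220.00 / 4860.00 = 34.41 in
y_c = 164700.00 / 4860.00 = 33.89 in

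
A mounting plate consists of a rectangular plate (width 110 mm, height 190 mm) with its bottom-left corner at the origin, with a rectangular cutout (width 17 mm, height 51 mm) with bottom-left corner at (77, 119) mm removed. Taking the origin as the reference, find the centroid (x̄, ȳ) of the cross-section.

Part | A | x̄ᵢ | ȳᵢ | A·x̄ᵢ | A·ȳᵢ
plate | 20900.00 | 55.00 | 95.00 | 1149500.00 | 1985500.00
hole | -867.00 | 85.50 | 144.50 | -74128.50 | -125281.50
Σ | 20033.00 |  |  | 1075371.50 | 1860218.50
x̄ = 1075371.50 / 20033.00 = 53.68 mm
ȳ = 1860218.50 / 20033.00 = 92.86 mm

x̄ = 53.68 mm, ȳ = 92.86 mm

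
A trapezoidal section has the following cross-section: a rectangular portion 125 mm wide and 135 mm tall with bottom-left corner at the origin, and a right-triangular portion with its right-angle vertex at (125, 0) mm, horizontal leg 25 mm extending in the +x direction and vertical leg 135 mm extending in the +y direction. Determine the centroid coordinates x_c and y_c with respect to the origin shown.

x_c = 68.94 mm, y_c = 65.45 mm

rectangular portion: A = 125 × 135 = 16875.00, centroid at (62.50, 67.50).
triangular portion: A = ½·25·135 = 1687.50, centroid at (133.33, 45.00).
ΣA = 18562.50 mm²
ΣAx_c = (16875.00)(62.50) + (1687.50)(133.33) = 1279687.50 mm³
ΣAy_c = (16875.00)(67.50) + (1687.50)(45.00) = 1215000.00 mm³
x_c = 1279687.50 / 18562.50 = 68.94 mm
y_c = 1215000.00 / 18562.50 = 65.45 mm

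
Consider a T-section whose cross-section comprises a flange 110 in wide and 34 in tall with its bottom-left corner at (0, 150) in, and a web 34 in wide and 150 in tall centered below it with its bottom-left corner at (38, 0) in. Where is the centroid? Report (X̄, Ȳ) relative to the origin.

X̄ = 55.00 in, Ȳ = 113.92 in

web: A = 34 × 150 = 5100.00, centroid at (55.00, 75.00).
flange: A = 110 × 34 = 3740.00, centroid at (55.00, 167.00).
ΣA = 8840.00 in², ΣAX̄ = 486200.00 in³, ΣAȲ = 1007080.00 in³.
X̄ = 486200.00/8840.00 = 55.00 in; Ȳ = 1007080.00/8840.00 = 113.92 in.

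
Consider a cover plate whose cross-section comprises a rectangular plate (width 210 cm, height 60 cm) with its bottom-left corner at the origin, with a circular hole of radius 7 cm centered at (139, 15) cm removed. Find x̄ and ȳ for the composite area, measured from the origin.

Part | A | x̄ᵢ | ȳᵢ | A·x̄ᵢ | A·ȳᵢ
plate | 12600.00 | 105.00 | 30.00 | 1323000.00 | 378000.00
hole | -153.94 | 139.00 | 15.00 | -21397.39 | -2309.07
Σ | 12446.06 |  |  | 1301602.61 | 375690.93
x̄ = 1301602.61 / 12446.06 = 104.58 cm
ȳ = 375690.93 / 12446.06 = 30.19 cm

x̄ = 104.58 cm, ȳ = 30.19 cm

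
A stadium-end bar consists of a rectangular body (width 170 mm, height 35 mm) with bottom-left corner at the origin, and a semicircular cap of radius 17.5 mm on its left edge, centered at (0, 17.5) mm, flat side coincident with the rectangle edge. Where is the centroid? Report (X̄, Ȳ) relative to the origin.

X̄ = 78.09 mm, Ȳ = 17.50 mm

rectangular body: A = 170 × 35 = 5950.00, centroid at (85.00, 17.50).
semicircular end: A = ½π·17.5² = 481.06, centroid at (-7.43, 17.50).
ΣA = 6431.06 mm²
ΣAX̄ = (5950.00)(85.00) + (481.06)(-7.43) = 502177.08 mm³
ΣAȲ = (5950.00)(17.50) + (481.06)(17.50) = 112543.49 mm³
X̄ = 502177.08 / 6431.06 = 78.09 mm
Ȳ = 112543.49 / 6431.06 = 17.50 mm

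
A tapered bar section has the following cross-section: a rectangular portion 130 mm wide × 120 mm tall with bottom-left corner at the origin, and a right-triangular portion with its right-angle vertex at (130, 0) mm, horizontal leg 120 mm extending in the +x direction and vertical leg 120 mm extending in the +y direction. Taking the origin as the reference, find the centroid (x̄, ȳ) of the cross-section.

x̄ = 98.16 mm, ȳ = 53.68 mm

rectangular portion: A = 130 × 120 = 15600.00, centroid at (65.00, 60.00).
triangular portion: A = ½·120·120 = 7200.00, centroid at (170.00, 40.00).
ΣA = 22800.00 mm², ΣAx̄ = 2238000.00 mm³, ΣAȳ = 1224000.00 mm³.
x̄ = 2238000.00/22800.00 = 98.16 mm; ȳ = 1224000.00/22800.00 = 53.68 mm.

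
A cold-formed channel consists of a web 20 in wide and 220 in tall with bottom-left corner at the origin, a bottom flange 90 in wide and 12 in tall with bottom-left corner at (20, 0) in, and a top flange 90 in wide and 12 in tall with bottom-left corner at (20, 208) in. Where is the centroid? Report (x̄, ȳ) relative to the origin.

Part | A | x̄ᵢ | ȳᵢ | A·x̄ᵢ | A·ȳᵢ
web | 4400.00 | 10.00 | 110.00 | 44000.00 | 484000.00
bottom flange | 1080.00 | 65.00 | 6.00 | 70200.00 | 6480.00
top flange | 1080.00 | 65.00 | 214.00 | 70200.00 | 231120.00
Σ | 6560.00 |  |  | 184400.00 | 721600.00
x̄ = 184400.00 / 6560.00 = 28.11 in
ȳ = 721600.00 / 6560.00 = 110.00 in

x̄ = 28.11 in, ȳ = 110.00 in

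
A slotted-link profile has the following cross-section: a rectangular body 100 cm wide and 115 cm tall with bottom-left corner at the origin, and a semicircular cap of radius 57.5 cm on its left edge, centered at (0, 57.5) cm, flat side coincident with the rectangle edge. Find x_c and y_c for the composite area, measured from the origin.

x_c = 26.85 cm, y_c = 57.50 cm

rectangular body: A = 100 × 115 = 11500.00, centroid at (50.00, 57.50).
semicircular end: A = ½π·57.5² = 5193.45, centroid at (-24.40, 57.50).
ΣA = 16693.45 cm², ΣAx_c = 448260.42 cm³, ΣAy_c = 959873.11 cm³.
x_c = 448260.42/16693.45 = 26.85 cm; y_c = 959873.11/16693.45 = 57.50 cm.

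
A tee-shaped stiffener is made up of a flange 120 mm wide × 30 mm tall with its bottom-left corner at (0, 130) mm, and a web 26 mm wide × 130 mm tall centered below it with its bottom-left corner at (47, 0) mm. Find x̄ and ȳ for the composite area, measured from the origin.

web: A = 26 × 130 = 3380.00, centroid at (60.00, 65.00).
flange: A = 120 × 30 = 3600.00, centroid at (60.00, 145.00).
ΣA = 6980.00 mm²
ΣAx̄ = (3380.00)(60.00) + (3600.00)(60.00) = 418800.00 mm³
ΣAȳ = (3380.00)(65.00) + (3600.00)(145.00) = 741700.00 mm³
x̄ = 418800.00 / 6980.00 = 60.00 mm
ȳ = 741700.00 / 6980.00 = 106.26 mm

x̄ = 60.00 mm, ȳ = 106.26 mm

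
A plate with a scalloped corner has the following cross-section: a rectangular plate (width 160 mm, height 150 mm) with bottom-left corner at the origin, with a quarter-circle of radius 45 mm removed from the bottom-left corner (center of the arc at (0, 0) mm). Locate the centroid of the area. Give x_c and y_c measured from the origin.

x_c = 84.32 mm, y_c = 78.97 mm

Part | A | x̄ᵢ | ȳᵢ | A·x̄ᵢ | A·ȳᵢ
plate | 24000.00 | 80.00 | 75.00 | 1920000.00 | 1800000.00
removed quarter-circle | -1590.43 | 19.10 | 19.10 | -30375.00 | -30375.00
Σ | 22409.57 |  |  | 1889625.00 | 1769625.00
x_c = 1889625.00 / 22409.57 = 84.32 mm
y_c = 1769625.00 / 22409.57 = 78.97 mm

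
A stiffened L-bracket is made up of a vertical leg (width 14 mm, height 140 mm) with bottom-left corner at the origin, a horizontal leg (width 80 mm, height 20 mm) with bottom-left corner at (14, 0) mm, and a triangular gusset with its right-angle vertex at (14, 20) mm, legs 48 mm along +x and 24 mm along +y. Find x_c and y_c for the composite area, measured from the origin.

x_c = 28.38 mm, y_c = 40.94 mm

vertical leg: A = 14 × 140 = 1960.00, centroid at (7.00, 70.00).
horizontal leg: A = 80 × 20 = 1600.00, centroid at (54.00, 10.00).
gusset: A = ½·48·24 = 576.00, centroid at (30.00, 28.00).
ΣA = 4136.00 mm²
ΣAx_c = (1960.00)(7.00) + (1600.00)(54.00) + (576.00)(30.00) = 117400.00 mm³
ΣAy_c = (1960.00)(70.00) + (1600.00)(10.00) + (576.00)(28.00) = 169328.00 mm³
x_c = 117400.00 / 4136.00 = 28.38 mm
y_c = 169328.00 / 4136.00 = 40.94 mm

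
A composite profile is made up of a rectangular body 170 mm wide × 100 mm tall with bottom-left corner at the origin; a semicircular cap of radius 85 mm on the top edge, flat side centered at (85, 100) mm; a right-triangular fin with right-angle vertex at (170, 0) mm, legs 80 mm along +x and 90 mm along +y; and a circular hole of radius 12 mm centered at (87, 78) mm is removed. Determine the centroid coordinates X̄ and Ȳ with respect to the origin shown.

X̄ = 97.73 mm, Ȳ = 78.33 mm

Part | A | x̄ᵢ | ȳᵢ | A·x̄ᵢ | A·ȳᵢ
rectangular body | 17000.00 | 85.00 | 50.00 | 1445000.00 | 850000.00
semicircular top | 11349.00 | 85.00 | 136.08 | 964665.29 | 1544317.01
triangular fin | 3600.00 | 196.67 | 30.00 | 708000.00 | 108000.00
hole | -452.39 | 87.00 | 78.00 | -39357.87 | -35286.37
Σ | 31496.61 |  |  | 3078307.42 | 2467030.64
X̄ = 3078307.42 / 31496.61 = 97.73 mm
Ȳ = 2467030.64 / 31496.61 = 78.33 mm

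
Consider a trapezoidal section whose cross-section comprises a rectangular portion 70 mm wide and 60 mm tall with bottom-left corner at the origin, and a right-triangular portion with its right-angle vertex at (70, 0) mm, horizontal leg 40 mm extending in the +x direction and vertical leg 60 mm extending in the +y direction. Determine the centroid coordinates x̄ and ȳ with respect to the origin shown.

x̄ = 45.74 mm, ȳ = 27.78 mm

rectangular portion: A = 70 × 60 = 4200.00, centroid at (35.00, 30.00).
triangular portion: A = ½·40·60 = 1200.00, centroid at (83.33, 20.00).
ΣA = 5400.00 mm², ΣAx̄ = 247000.00 mm³, ΣAȳ = 150000.00 mm³.
x̄ = 247000.00/5400.00 = 45.74 mm; ȳ = 150000.00/5400.00 = 27.78 mm.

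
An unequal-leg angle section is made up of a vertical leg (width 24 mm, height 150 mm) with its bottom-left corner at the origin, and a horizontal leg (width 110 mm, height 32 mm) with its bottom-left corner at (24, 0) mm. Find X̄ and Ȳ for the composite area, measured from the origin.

X̄ = 45.12 mm, Ȳ = 45.83 mm

vertical leg: A = 24 × 150 = 3600.00, centroid at (12.00, 75.00).
horizontal leg: A = 110 × 32 = 3520.00, centroid at (79.00, 16.00).
ΣA = 7120.00 mm², ΣAX̄ = 321280.00 mm³, ΣAȲ = 326320.00 mm³.
X̄ = 321280.00/7120.00 = 45.12 mm; Ȳ = 326320.00/7120.00 = 45.83 mm.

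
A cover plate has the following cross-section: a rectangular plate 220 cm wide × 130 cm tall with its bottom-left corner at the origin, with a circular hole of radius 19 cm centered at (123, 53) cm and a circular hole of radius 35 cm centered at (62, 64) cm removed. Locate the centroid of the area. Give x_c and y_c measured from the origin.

x_c = 117.20 cm, y_c = 65.74 cm

plate: A = 220 × 130 = 28600.00, centroid at (110.00, 65.00).
hole 1: A = −π·19² = -1134.11, centroid at (123.00, 53.00).
hole 2: A = −π·35² = -3848.45, centroid at (62.00, 64.00).
ΣA = 23617.43 cm², ΣAx_c = 2767899.90 cm³, ΣAy_c = 1552591.04 cm³.
x_c = 2767899.90/23617.43 = 117.20 cm; y_c = 1552591.04/23617.43 = 65.74 cm.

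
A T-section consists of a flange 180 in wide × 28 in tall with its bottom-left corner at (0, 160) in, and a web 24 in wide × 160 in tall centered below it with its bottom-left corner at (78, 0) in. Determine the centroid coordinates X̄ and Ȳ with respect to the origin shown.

Part | A | x̄ᵢ | ȳᵢ | A·x̄ᵢ | A·ȳᵢ
web | 3840.00 | 90.00 | 80.00 | 345600.00 | 307200.00
flange | 5040.00 | 90.00 | 174.00 | 453600.00 | 876960.00
Σ | 8880.00 |  |  | 799200.00 | 1184160.00
X̄ = 799200.00 / 8880.00 = 90.00 in
Ȳ = 1184160.00 / 8880.00 = 133.35 in

X̄ = 90.00 in, Ȳ = 133.35 in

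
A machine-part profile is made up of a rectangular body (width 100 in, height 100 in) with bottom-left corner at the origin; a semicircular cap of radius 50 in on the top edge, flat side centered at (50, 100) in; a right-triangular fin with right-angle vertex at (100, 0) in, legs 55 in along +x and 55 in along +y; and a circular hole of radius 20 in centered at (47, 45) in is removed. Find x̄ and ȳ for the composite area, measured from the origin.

rectangular body: A = 100 × 100 = 10000.00, centroid at (50.00, 50.00).
semicircular top: A = ½π·50² = 3926.99, centroid at (50.00, 121.22).
triangular fin: A = ½·55·55 = 1512.50, centroid at (118.33, 18.33).
hole: A = −π·20² = -1256.64, centroid at (47.00, 45.00).
ΣA = 14182.85 in²
ΣAx̄ = (10000.00)(50.00) + (3926.99)(50.00) + (1512.50)(118.33) + (-1256.64)(47.00) = 816266.77 in³
ΣAȳ = (10000.00)(50.00) + (3926.99)(121.22) + (1512.50)(18.33) + (-1256.64)(45.00) = 947212.91 in³
x̄ = 816266.77 / 14182.85 = 57.55 in
ȳ = 947212.91 / 14182.85 = 66.79 in

x̄ = 57.55 in, ȳ = 66.79 in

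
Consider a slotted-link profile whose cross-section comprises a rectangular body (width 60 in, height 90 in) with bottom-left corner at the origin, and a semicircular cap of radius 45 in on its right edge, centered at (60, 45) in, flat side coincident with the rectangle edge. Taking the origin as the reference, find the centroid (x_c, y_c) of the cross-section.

x_c = 48.20 in, y_c = 45.00 in

rectangular body: A = 60 × 90 = 5400.00, centroid at (30.00, 45.00).
semicircular end: A = ½π·45² = 3180.86, centroid at (79.10, 45.00).
ΣA = 8580.86 in²
ΣAx_c = (5400.00)(30.00) + (3180.86)(79.10) = 413601.75 in³
ΣAy_c = (5400.00)(45.00) + (3180.86)(45.00) = 386138.82 in³
x_c = 413601.75 / 8580.86 = 48.20 in
y_c = 386138.82 / 8580.86 = 45.00 in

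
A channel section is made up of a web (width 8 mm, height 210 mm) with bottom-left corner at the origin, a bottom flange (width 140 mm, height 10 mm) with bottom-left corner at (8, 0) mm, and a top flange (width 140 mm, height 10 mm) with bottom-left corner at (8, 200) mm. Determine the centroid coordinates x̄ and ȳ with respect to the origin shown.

web: A = 8 × 210 = 1680.00, centroid at (4.00, 105.00).
bottom flange: A = 140 × 10 = 1400.00, centroid at (78.00, 5.00).
top flange: A = 140 × 10 = 1400.00, centroid at (78.00, 205.00).
ΣA = 4480.00 mm²
ΣAx̄ = (1680.00)(4.00) + (1400.00)(78.00) + (1400.00)(78.00) = 225120.00 mm³
ΣAȳ = (1680.00)(105.00) + (1400.00)(5.00) + (1400.00)(205.00) = 470400.00 mm³
x̄ = 225120.00 / 4480.00 = 50.25 mm
ȳ = 470400.00 / 4480.00 = 105.00 mm

x̄ = 50.25 mm, ȳ = 105.00 mm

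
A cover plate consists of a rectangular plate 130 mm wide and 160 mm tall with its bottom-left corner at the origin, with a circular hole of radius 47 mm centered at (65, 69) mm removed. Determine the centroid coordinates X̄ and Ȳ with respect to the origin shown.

X̄ = 65.00 mm, Ȳ = 85.51 mm

plate: A = 130 × 160 = 20800.00, centroid at (65.00, 80.00).
hole: A = −π·47² = -6939.78, centroid at (65.00, 69.00).
ΣA = 13860.22 mm²
ΣAX̄ = (20800.00)(65.00) + (-6939.78)(65.00) = 900914.42 mm³
ΣAȲ = (20800.00)(80.00) + (-6939.78)(69.00) = 1185155.31 mm³
X̄ = 900914.42 / 13860.22 = 65.00 mm
Ȳ = 1185155.31 / 13860.22 = 85.51 mm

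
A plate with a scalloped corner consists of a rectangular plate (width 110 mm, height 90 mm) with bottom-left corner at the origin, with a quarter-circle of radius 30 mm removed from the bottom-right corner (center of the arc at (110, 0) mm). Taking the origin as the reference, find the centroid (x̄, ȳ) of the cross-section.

x̄ = 51.75 mm, ȳ = 47.48 mm

Part | A | x̄ᵢ | ȳᵢ | A·x̄ᵢ | A·ȳᵢ
plate | 9900.00 | 55.00 | 45.00 | 544500.00 | 445500.00
removed quarter-circle | -706.86 | 97.27 | 12.73 | -68754.42 | -9000.00
Σ | 9193.14 |  |  | 475745.58 | 436500.00
x̄ = 475745.58 / 9193.14 = 51.75 mm
ȳ = 436500.00 / 9193.14 = 47.48 mm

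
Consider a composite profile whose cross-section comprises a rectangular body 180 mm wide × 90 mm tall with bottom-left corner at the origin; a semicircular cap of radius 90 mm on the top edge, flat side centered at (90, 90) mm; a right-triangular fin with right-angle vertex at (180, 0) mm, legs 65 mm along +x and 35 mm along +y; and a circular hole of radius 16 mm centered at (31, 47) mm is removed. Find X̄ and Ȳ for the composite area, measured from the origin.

X̄ = 95.96 mm, Ȳ = 79.83 mm

Part | A | x̄ᵢ | ȳᵢ | A·x̄ᵢ | A·ȳᵢ
rectangular body | 16200.00 | 90.00 | 45.00 | 1458000.00 | 729000.00
semicircular top | 12723.45 | 90.00 | 128.20 | 1145110.52 | 1631110.52
triangular fin | 1137.50 | 201.67 | 11.67 | 229395.83 | 13270.83
hole | -804.25 | 31.00 | 47.00 | -24931.68 | -37799.64
Σ | 29256.70 |  |  | 2807574.68 | 2335581.71
X̄ = 2807574.68 / 29256.70 = 95.96 mm
Ȳ = 2335581.71 / 29256.70 = 79.83 mm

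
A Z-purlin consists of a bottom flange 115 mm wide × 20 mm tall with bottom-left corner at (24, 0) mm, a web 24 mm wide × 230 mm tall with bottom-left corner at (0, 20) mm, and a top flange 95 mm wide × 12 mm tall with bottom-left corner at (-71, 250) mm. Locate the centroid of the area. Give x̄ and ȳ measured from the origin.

bottom flange: A = 115 × 20 = 2300.00, centroid at (81.50, 10.00).
web: A = 24 × 230 = 5520.00, centroid at (12.00, 135.00).
top flange: A = 95 × 12 = 1140.00, centroid at (-23.50, 256.00).
ΣA = 8960.00 mm², ΣAx̄ = 226900.00 mm³, ΣAȳ = 1060040.00 mm³.
x̄ = 226900.00/8960.00 = 25.32 mm; ȳ = 1060040.00/8960.00 = 118.31 mm.

x̄ = 25.32 mm, ȳ = 118.31 mm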